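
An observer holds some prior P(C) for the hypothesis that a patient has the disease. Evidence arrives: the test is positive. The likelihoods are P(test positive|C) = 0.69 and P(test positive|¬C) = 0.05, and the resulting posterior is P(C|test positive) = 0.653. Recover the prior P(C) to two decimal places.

In odds form, posterior odds = prior odds × likelihood ratio, so prior odds = posterior odds ÷ LR.
Posterior odds = 0.653/(1−0.653) = 1.8818. LR = 0.69/0.05 = 13.8000.
Prior odds = 1.8818/13.8000 = 0.1364, so P(C) = 0.1364/(1+0.1364) ≈ 0.12.

P(C) = 0.12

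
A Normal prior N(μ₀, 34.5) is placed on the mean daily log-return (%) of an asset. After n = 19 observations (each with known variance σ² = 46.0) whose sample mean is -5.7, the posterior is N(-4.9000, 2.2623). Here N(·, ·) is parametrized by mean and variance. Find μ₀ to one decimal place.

The posterior mean is a precision-weighted average: μ_n = (τ₀μ₀ + τ_data·x̄)/(τ₀+τ_data), with τ₀=1/σ₀² and τ_data=n/σ².
Here τ₀ = 1/34.5 = 0.028986 and τ_data = 19/46.0 = 0.413043, so τ_n = 0.442029.
Rearranging for μ₀: μ₀ = (μ_n·τ_n − τ_data·x̄)/τ₀ = (-4.9000·0.442029 − 0.413043·-5.7) / 0.028986 = 0.188403/0.028986 ≈ 6.5.

μ₀ = 6.5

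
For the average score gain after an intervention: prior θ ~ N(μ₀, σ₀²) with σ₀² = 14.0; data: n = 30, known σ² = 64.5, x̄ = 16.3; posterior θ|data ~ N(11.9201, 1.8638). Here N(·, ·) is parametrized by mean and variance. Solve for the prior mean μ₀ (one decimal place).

μ₀ = -16.6

With known observation variance, the Normal–Normal posterior has precision τ_n = τ₀ + n/σ² and mean μ_n = (τ₀μ₀ + (n/σ²)x̄)/τ_n.
Here τ₀ = 1/14.0 = 0.071429 and τ_data = 30/64.5 = 0.465116, so τ_n = 0.536545.
Rearranging for μ₀: μ₀ = (μ_n·τ_n − τ_data·x̄)/τ₀ = (11.9201·0.536545 − 0.465116·16.3) / 0.071429 = -1.185721/0.071429 ≈ -16.6.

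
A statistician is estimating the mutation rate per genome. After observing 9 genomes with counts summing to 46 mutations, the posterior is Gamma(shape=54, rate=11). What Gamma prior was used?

A Gamma(α, β) prior (rate parametrization) on a Poisson rate with n observations summing to S gives posterior Gamma(α+S, β+n).
So α = 54 − 46 = 8 and β = 11 − 9 = 2.

Gamma(shape=8, rate=2)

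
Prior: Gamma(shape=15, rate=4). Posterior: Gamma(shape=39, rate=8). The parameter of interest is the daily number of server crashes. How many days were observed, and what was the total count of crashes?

A Gamma(α, β) prior (rate parametrization) on a Poisson rate with n observations summing to S gives posterior Gamma(α+S, β+n).
Matching: Σxᵢ = 39 − 15 = 24 and n = 8 − 4 = 4.

n = 4 days with total 24 crashes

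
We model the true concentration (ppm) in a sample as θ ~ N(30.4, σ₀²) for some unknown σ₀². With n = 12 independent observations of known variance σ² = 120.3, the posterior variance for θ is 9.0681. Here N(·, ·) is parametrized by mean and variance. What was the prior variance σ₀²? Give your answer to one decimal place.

σ₀² = 95.0

Posterior precision equals prior precision plus data precision: 1/σ_n² = 1/σ₀² + n/σ².
So 1/σ₀² = 1/9.0681 − 12/120.3 = 0.110277 − 0.099751 = 0.010526.
Hence σ₀² = 1/0.010526 ≈ 95.0.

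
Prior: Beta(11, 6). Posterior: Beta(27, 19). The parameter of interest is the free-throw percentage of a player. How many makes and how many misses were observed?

A Beta(a, b) prior with s successes and f failures in binomial data gives a Beta(a+s, b+f) posterior.
So s = 27 − 11 = 16 and f = 19 − 6 = 13.

16 makes and 13 misses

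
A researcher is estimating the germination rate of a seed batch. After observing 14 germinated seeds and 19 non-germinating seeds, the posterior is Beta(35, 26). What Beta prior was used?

Beta is conjugate to the binomial likelihood: posterior = Beta(α+s, β+f).
Subtract the data counts: 35−14=21, 26−19=7.

Beta(21, 7)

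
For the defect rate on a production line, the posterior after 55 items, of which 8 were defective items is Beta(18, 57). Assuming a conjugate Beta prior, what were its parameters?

Under Beta–binomial conjugacy the posterior parameters are (α+s, β+f).
Subtract the data counts: 18−8=10, 57−47=10.

Beta(10, 10)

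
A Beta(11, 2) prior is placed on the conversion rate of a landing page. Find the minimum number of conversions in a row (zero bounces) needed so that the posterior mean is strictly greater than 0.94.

After k conversions and 0 bounces the posterior is Beta(11+k, 2), with mean (11+k)/(11+2+k).
Set (11+k)/(13+k) > 0.94 and solve: k > (0.94·13 − 11)/(1 − 0.94) = 20.333.
The smallest integer exceeding 20.333 is 21.

k = 21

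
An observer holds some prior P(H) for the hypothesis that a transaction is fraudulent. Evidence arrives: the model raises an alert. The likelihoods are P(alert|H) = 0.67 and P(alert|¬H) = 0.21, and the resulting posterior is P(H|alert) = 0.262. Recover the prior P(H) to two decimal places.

P(H) = 0.10

In odds form, posterior odds = prior odds × likelihood ratio, so prior odds = posterior odds ÷ LR.
Posterior odds = 0.262/(1−0.262) = 0.3550. LR = 0.67/0.21 = 3.1905.
Prior odds = 0.3550/3.1905 = 0.1113, so P(H) = 0.1113/(1+0.1113) ≈ 0.10.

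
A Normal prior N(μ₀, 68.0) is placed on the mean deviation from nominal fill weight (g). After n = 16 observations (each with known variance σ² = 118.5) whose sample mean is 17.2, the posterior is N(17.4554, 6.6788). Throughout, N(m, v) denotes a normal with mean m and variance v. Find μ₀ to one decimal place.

The posterior mean is a precision-weighted average: μ_n = (τ₀μ₀ + τ_data·x̄)/(τ₀+τ_data), with τ₀=1/σ₀² and τ_data=n/σ².
Here τ₀ = 1/68.0 = 0.014706 and τ_data = 16/118.5 = 0.135021, so τ_n = 0.149727.
Rearranging for μ₀: μ₀ = (μ_n·τ_n − τ_data·x̄)/τ₀ = (17.4554·0.149727 − 0.135021·17.2) / 0.014706 = 0.291183/0.014706 ≈ 19.8.

μ₀ = 19.8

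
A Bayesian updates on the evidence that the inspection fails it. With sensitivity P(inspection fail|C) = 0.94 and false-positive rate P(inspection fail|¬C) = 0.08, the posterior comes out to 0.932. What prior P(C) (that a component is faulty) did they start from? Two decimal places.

P(C) = 0.54

In odds form, posterior odds = prior odds × likelihood ratio, so prior odds = posterior odds ÷ LR.
Posterior odds = 0.932/(1−0.932) = 13.7059. LR = 0.94/0.08 = 11.7500.
Prior odds = 13.7059/11.7500 = 1.1665, so P(C) = 1.1665/(1+1.1665) ≈ 0.54.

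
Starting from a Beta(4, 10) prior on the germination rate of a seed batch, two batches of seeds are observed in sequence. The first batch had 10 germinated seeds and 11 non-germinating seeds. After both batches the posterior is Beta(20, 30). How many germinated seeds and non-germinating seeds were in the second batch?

6 germinated seeds and 9 non-germinating seeds

Sequential conjugate updates are equivalent to a single update on the pooled data, so total successes = posterior α − prior α and total failures = posterior β − prior β.
Total across both batches: 20−4=16 germinated seeds, 30−10=20 non-germinating seeds.
Subtract the first batch: 16−10=6 germinated seeds and 20−11=9 non-germinating seeds.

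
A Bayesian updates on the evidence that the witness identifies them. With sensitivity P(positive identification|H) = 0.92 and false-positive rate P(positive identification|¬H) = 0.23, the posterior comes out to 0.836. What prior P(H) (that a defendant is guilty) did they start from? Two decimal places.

P(H) = 0.56

In odds form, posterior odds = prior odds × likelihood ratio, so prior odds = posterior odds ÷ LR.
Posterior odds = 0.836/(1−0.836) = 5.0976. LR = 0.92/0.23 = 4.0000.
Prior odds = 5.0976/4.0000 = 1.2744, so P(H) = 1.2744/(1+1.2744) ≈ 0.56.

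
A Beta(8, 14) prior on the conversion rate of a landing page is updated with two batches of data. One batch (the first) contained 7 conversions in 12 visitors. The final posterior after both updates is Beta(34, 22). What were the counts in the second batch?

19 conversions and 3 bounces

Sequential conjugate updates are equivalent to a single update on the pooled data, so total successes = posterior α − prior α and total failures = posterior β − prior β.
Total across both batches: 34−8=26 conversions, 22−14=8 bounces.
Subtract the first batch: 26−7=19 conversions and 8−5=3 bounces.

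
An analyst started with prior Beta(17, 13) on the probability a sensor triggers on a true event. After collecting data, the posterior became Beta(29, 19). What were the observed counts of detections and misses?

Under Beta–binomial conjugacy the posterior parameters are (α+s, β+f).
Match parameters: s=29−17=12, f=19−13=6.

12 detections and 6 misses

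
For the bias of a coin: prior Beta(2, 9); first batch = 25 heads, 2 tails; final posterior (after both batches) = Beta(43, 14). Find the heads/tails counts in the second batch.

16 heads and 3 tails

Sequential conjugate updates are equivalent to a single update on the pooled data, so total successes = posterior α − prior α and total failures = posterior β − prior β.
Total across both batches: 43−2=41 heads, 14−9=5 tails.
Subtract the first batch: 41−25=16 heads and 5−2=3 tails.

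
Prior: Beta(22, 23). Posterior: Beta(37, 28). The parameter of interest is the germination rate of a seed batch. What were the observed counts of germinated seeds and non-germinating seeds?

15 germinated seeds and 5 non-germinating seeds

Under Beta–binomial conjugacy the posterior parameters are (α+s, β+f).
So s = 37 − 22 = 15 and f = 28 − 23 = 5.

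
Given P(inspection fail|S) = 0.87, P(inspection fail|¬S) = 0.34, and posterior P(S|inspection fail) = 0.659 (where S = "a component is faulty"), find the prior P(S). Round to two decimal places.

Bayes' rule in odds form gives O(S|E) = O(S)·[P(E|S)/P(E|¬S)], hence O(S) = O(S|E)/LR.
Posterior odds = 0.659/(1−0.659) = 1.9326. LR = 0.87/0.34 = 2.5588.
Prior odds = 1.9326/2.5588 = 0.7553, so P(S) = 0.7553/(1+0.7553) ≈ 0.43.

P(S) = 0.43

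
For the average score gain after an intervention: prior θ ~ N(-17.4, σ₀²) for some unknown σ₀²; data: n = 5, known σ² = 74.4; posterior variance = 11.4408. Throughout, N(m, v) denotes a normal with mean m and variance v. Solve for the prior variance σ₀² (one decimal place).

Posterior precision equals prior precision plus data precision: 1/σ_n² = 1/σ₀² + n/σ².
So 1/σ₀² = 1/11.4408 − 5/74.4 = 0.087406 − 0.067204 = 0.020202.
Hence σ₀² = 1/0.020202 ≈ 49.5.

σ₀² = 49.5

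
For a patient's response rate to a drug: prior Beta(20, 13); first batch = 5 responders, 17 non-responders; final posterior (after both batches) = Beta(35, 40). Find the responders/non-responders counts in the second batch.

10 responders and 10 non-responders

Sequential conjugate updates are equivalent to a single update on the pooled data, so total successes = posterior α − prior α and total failures = posterior β − prior β.
Total across both batches: 35−20=15 responders, 40−13=27 non-responders.
Subtract the first batch: 15−5=10 responders and 27−17=10 non-responders.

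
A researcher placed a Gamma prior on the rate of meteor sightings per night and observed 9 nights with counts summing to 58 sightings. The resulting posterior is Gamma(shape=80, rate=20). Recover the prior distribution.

Gamma(shape=22, rate=11)

Gamma–Poisson conjugacy: posterior shape = α + Σxᵢ, posterior rate = β + n.
So α = 80 − 58 = 22 and β = 20 − 9 = 11.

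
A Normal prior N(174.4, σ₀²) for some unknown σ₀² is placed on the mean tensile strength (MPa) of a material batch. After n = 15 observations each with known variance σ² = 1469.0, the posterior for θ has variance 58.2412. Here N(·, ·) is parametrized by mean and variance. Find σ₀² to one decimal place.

For the Normal–Normal model with known σ², precisions add: τ_n = τ₀ + n/σ².
So 1/σ₀² = 1/58.2412 − 15/1469.0 = 0.017170 − 0.010211 = 0.006959.
Hence σ₀² = 1/0.006959 ≈ 143.7.

σ₀² = 143.7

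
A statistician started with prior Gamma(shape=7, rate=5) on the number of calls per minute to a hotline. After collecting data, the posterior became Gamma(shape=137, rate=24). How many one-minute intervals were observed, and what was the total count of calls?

n = 19 one-minute intervals with total 130 calls

A Gamma(α, β) prior (rate parametrization) on a Poisson rate with n observations summing to S gives posterior Gamma(α+S, β+n).
Matching: Σxᵢ = 137 − 7 = 130 and n = 24 − 5 = 19.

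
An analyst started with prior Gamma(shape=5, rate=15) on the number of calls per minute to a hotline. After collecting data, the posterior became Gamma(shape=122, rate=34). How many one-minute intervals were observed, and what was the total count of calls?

n = 19 one-minute intervals with total 117 calls

A Gamma(α, β) prior (rate parametrization) on a Poisson rate with n observations summing to S gives posterior Gamma(α+S, β+n).
Matching: Σxᵢ = 122 − 5 = 117 and n = 34 − 15 = 19.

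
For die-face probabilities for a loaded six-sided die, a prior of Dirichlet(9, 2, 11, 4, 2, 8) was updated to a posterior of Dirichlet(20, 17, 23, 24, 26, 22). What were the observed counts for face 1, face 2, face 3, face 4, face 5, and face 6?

For a Dirichlet(α) prior with multinomial counts c, the posterior is Dirichlet(α + c) componentwise.
Counts are posterior − prior componentwise: 20−9=11, 17−2=15, 23−11=12, 24−4=20, 26−2=24, 22−8=14.

counts (11, 15, 12, 20, 24, 14)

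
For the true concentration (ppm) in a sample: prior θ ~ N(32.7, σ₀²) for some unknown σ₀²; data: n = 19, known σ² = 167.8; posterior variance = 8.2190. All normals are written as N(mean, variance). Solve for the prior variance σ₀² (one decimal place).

σ₀² = 118.5

For the Normal–Normal model with known σ², precisions add: τ_n = τ₀ + n/σ².
So 1/σ₀² = 1/8.2190 − 19/167.8 = 0.121669 − 0.113230 = 0.008439.
Hence σ₀² = 1/0.008439 ≈ 118.5.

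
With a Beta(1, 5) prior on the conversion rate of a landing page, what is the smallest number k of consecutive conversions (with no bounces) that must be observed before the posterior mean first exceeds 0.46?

After k conversions and 0 bounces the posterior is Beta(1+k, 5), with mean (1+k)/(1+5+k).
Set (1+k)/(6+k) > 0.46 and solve: k > (0.46·6 − 1)/(1 − 0.46) = 3.259.
The smallest integer exceeding 3.259 is 4.

k = 4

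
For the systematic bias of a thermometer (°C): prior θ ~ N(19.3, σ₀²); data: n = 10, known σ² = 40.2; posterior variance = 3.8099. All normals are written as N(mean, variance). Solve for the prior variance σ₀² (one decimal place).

σ₀² = 72.9

For the Normal–Normal model with known σ², precisions add: τ_n = τ₀ + n/σ².
So 1/σ₀² = 1/3.8099 − 10/40.2 = 0.262474 − 0.248756 = 0.013718.
Hence σ₀² = 1/0.013718 ≈ 72.9.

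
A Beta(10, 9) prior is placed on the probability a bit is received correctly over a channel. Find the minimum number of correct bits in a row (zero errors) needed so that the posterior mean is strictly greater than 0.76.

k = 19

After k correct bits and 0 errors the posterior is Beta(10+k, 9), with mean (10+k)/(10+9+k).
Set (10+k)/(19+k) > 0.76 and solve: k > (0.76·19 − 10)/(1 − 0.76) = 18.500.
The smallest integer exceeding 18.500 is 19, and checking k=19: (29)/(38) = 0.7632 > 0.76.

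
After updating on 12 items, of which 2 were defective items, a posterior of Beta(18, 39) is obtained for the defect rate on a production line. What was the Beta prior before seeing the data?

Beta(16, 29)

Under Beta–binomial conjugacy the posterior parameters are (α+s, β+f).
So α = 18 − 2 = 16 and β = 39 − 10 = 29.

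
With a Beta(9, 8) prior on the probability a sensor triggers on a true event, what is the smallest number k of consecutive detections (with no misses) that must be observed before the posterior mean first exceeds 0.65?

k = 6

After k detections and 0 misses the posterior is Beta(9+k, 8), with mean (9+k)/(9+8+k).
Set (9+k)/(17+k) > 0.65 and solve: k > (0.65·17 − 9)/(1 − 0.65) = 5.857.
The smallest integer exceeding 5.857 is 6.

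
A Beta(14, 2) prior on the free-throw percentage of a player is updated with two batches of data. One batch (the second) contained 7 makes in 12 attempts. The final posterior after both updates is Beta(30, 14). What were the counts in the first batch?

9 makes and 7 misses

Because Beta–binomial updating is additive in the counts, the combined data contributed (α_post−α_prior, β_post−β_prior) successes and failures.
Total across both batches: 30−14=16 makes, 14−2=12 misses.
Subtract the second batch: 16−7=9 makes and 12−5=7 misses.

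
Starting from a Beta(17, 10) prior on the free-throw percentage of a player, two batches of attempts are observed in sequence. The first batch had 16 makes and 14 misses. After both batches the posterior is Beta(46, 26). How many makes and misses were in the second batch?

Sequential conjugate updates are equivalent to a single update on the pooled data, so total successes = posterior α − prior α and total failures = posterior β − prior β.
Total across both batches: 46−17=29 makes, 26−10=16 misses.
Subtract the first batch: 29−16=13 makes and 16−14=2 misses.

13 makes and 2 misses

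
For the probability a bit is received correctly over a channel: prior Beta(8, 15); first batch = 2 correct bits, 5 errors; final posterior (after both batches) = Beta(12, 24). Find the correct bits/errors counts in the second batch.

Sequential conjugate updates are equivalent to a single update on the pooled data, so total successes = posterior α − prior α and total failures = posterior β − prior β.
Total across both batches: 12−8=4 correct bits, 24−15=9 errors.
Subtract the first batch: 4−2=2 correct bits and 9−5=4 errors.

2 correct bits and 4 errors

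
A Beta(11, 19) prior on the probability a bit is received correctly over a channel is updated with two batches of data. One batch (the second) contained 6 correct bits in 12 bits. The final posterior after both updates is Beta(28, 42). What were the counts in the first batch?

Because Beta–binomial updating is additive in the counts, the combined data contributed (α_post−α_prior, β_post−β_prior) successes and failures.
Total across both batches: 28−11=17 correct bits, 42−19=23 errors.
Subtract the second batch: 17−6=11 correct bits and 23−6=17 errors.

11 correct bits and 17 errors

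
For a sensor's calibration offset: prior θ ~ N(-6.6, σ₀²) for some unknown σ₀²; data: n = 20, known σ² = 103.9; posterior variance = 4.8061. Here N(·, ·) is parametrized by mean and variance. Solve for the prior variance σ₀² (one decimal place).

Posterior precision equals prior precision plus data precision: 1/σ_n² = 1/σ₀² + n/σ².
So 1/σ₀² = 1/4.8061 − 20/103.9 = 0.208069 − 0.192493 = 0.015576.
Hence σ₀² = 1/0.015576 ≈ 64.2.

σ₀² = 64.2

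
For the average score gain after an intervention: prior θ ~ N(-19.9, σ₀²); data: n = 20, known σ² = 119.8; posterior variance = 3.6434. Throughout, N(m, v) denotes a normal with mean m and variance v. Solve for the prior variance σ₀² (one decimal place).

σ₀² = 9.3

For the Normal–Normal model with known σ², precisions add: τ_n = τ₀ + n/σ².
So 1/σ₀² = 1/3.6434 − 20/119.8 = 0.274469 − 0.166945 = 0.107524.
Hence σ₀² = 1/0.107524 ≈ 9.3.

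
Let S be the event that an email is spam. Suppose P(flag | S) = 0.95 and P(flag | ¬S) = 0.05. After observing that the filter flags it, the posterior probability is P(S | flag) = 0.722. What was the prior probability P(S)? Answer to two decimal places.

Bayes' rule in odds form gives O(S|E) = O(S)·[P(E|S)/P(E|¬S)], hence O(S) = O(S|E)/LR.
Posterior odds = 0.722/(1−0.722) = 2.5971. LR = 0.95/0.05 = 19.0000.
Prior odds = 2.5971/19.0000 = 0.1367, so P(S) = 0.1367/(1+0.1367) ≈ 0.12.

P(S) = 0.12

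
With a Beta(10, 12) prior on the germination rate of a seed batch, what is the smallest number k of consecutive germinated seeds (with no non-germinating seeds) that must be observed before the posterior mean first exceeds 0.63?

k = 11

After k germinated seeds and 0 non-germinating seeds the posterior is Beta(10+k, 12), with mean (10+k)/(10+12+k).
Set (10+k)/(22+k) > 0.63 and solve: k > (0.63·22 − 10)/(1 − 0.63) = 10.432.
The smallest integer exceeding 10.432 is 11.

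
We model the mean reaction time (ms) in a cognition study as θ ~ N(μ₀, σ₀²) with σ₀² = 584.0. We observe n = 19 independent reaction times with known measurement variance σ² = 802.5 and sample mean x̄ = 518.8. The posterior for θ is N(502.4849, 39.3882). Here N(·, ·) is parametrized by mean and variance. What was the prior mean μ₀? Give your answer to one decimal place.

μ₀ = 276.9

With known observation variance, the Normal–Normal posterior has precision τ_n = τ₀ + n/σ² and mean μ_n = (τ₀μ₀ + (n/σ²)x̄)/τ_n.
Here τ₀ = 1/584.0 = 0.001712 and τ_data = 19/802.5 = 0.023676, so τ_n = 0.025388.
Rearranging for μ₀: μ₀ = (μ_n·τ_n − τ_data·x̄)/τ₀ = (502.4849·0.025388 − 0.023676·518.8) / 0.001712 = 0.473978/0.001712 ≈ 276.9.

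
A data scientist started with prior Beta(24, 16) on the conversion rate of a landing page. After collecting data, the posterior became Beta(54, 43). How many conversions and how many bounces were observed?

Under Beta–binomial conjugacy the posterior parameters are (a+s, b+f).
So s = 54 − 24 = 30 and f = 43 − 16 = 27.

30 conversions and 27 bounces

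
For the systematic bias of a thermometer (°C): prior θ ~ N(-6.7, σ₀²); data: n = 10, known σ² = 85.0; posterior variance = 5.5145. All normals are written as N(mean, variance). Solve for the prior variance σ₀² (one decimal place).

For the Normal–Normal model with known σ², precisions add: τ_n = τ₀ + n/σ².
So 1/σ₀² = 1/5.5145 − 10/85.0 = 0.181340 − 0.117647 = 0.063693.
Hence σ₀² = 1/0.063693 ≈ 15.7.

σ₀² = 15.7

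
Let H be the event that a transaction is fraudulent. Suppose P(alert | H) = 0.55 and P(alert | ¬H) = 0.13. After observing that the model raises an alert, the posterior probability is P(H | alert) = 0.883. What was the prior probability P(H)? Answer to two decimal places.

Bayes' rule in odds form gives O(H|E) = O(H)·[P(E|H)/P(E|¬H)], hence O(H) = O(H|E)/LR.
Posterior odds = 0.883/(1−0.883) = 7.5470. LR = 0.55/0.13 = 4.2308.
Prior odds = 7.5470/4.2308 = 1.7838, so P(H) = 1.7838/(1+1.7838) ≈ 0.64.

P(H) = 0.64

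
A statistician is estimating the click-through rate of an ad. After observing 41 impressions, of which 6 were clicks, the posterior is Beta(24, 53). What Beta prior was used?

Beta is conjugate to the binomial likelihood: posterior = Beta(α+s, β+f).
Subtract the data counts: 24−6=18, 53−35=18.

Beta(18, 18)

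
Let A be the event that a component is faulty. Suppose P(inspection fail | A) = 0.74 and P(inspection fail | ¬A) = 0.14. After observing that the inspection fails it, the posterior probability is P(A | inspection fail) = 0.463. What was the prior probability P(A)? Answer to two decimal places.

P(A) = 0.14

Bayes' rule in odds form gives O(A|E) = O(A)·[P(E|A)/P(E|¬A)], hence O(A) = O(A|E)/LR.
Posterior odds = 0.463/(1−0.463) = 0.8622. LR = 0.74/0.14 = 5.2857.
Prior odds = 0.8622/5.2857 = 0.1631, so P(A) = 0.1631/(1+0.1631) ≈ 0.14.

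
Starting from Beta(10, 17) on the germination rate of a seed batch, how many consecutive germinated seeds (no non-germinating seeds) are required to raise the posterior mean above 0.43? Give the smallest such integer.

After k germinated seeds and 0 non-germinating seeds the posterior is Beta(10+k, 17), with mean (10+k)/(10+17+k).
Set (10+k)/(27+k) > 0.43 and solve: k > (0.43·27 − 10)/(1 − 0.43) = 2.825.
The smallest integer exceeding 2.825 is 3, and checking k=3: (13)/(30) = 0.4333 > 0.43.

k = 3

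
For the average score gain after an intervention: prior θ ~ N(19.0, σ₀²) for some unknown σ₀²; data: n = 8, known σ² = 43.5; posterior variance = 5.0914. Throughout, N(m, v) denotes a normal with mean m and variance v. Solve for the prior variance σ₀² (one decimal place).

Posterior precision equals prior precision plus data precision: 1/σ_n² = 1/σ₀² + n/σ².
So 1/σ₀² = 1/5.0914 − 8/43.5 = 0.196410 − 0.183908 = 0.012502.
Hence σ₀² = 1/0.012502 ≈ 80.0.

σ₀² = 80.0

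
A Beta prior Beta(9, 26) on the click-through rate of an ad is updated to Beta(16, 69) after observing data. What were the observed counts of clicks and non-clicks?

7 clicks and 43 non-clicks

Beta is conjugate to the binomial likelihood: posterior = Beta(a+s, b+f).
Match parameters: s=16−9=7, f=69−26=43.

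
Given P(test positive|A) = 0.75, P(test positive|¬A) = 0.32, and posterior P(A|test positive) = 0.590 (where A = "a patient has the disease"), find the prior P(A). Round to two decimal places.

Bayes' rule in odds form gives O(A|E) = O(A)·[P(E|A)/P(E|¬A)], hence O(A) = O(A|E)/LR.
Posterior odds = 0.590/(1−0.590) = 1.4390. LR = 0.75/0.32 = 2.3438.
Prior odds = 1.4390/2.3438 = 0.6140, so P(A) = 0.6140/(1+0.6140) ≈ 0.38.

P(A) = 0.38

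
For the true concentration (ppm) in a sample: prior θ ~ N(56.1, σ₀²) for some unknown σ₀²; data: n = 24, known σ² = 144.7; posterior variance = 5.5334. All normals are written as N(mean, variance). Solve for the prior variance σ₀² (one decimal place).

σ₀² = 67.3

Posterior precision equals prior precision plus data precision: 1/σ_n² = 1/σ₀² + n/σ².
So 1/σ₀² = 1/5.5334 − 24/144.7 = 0.180721 − 0.165860 = 0.014861.
Hence σ₀² = 1/0.014861 ≈ 67.3.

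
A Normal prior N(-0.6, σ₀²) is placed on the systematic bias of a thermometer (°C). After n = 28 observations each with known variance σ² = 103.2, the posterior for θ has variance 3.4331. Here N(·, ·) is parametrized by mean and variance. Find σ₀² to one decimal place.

For the Normal–Normal model with known σ², precisions add: τ_n = τ₀ + n/σ².
So 1/σ₀² = 1/3.4331 − 28/103.2 = 0.291282 − 0.271318 = 0.019964.
Hence σ₀² = 1/0.019964 ≈ 50.1.

σ₀² = 50.1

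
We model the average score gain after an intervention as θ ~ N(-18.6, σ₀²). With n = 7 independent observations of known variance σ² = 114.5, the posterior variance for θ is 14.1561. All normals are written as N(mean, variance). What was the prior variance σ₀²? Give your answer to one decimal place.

For the Normal–Normal model with known σ², precisions add: τ_n = τ₀ + n/σ².
So 1/σ₀² = 1/14.1561 − 7/114.5 = 0.070641 − 0.061135 = 0.009506.
Hence σ₀² = 1/0.009506 ≈ 105.2.

σ₀² = 105.2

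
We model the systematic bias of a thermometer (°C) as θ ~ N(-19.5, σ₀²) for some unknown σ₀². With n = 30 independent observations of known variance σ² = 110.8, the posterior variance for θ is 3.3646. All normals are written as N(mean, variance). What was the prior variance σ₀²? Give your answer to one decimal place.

σ₀² = 37.8

Posterior precision equals prior precision plus data precision: 1/σ_n² = 1/σ₀² + n/σ².
So 1/σ₀² = 1/3.3646 − 30/110.8 = 0.297212 − 0.270758 = 0.026454.
Hence σ₀² = 1/0.026454 ≈ 37.8.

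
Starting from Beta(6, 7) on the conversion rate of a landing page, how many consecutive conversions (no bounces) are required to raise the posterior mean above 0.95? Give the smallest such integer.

k = 128

After k conversions and 0 bounces the posterior is Beta(6+k, 7), with mean (6+k)/(6+7+k).
Set (6+k)/(13+k) > 0.95 and solve: k > (0.95·13 − 6)/(1 − 0.95) = 127.000.
The smallest integer exceeding 127.000 is 128.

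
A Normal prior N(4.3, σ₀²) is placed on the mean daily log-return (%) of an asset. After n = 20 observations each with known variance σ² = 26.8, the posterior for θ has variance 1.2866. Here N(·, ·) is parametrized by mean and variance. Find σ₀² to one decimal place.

σ₀² = 32.3

Posterior precision equals prior precision plus data precision: 1/σ_n² = 1/σ₀² + n/σ².
So 1/σ₀² = 1/1.2866 − 20/26.8 = 0.777242 − 0.746269 = 0.030973.
Hence σ₀² = 1/0.030973 ≈ 32.3.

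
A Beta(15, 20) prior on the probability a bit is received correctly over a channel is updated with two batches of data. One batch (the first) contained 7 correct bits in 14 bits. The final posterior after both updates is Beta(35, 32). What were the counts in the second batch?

13 correct bits and 5 errors

Sequential conjugate updates are equivalent to a single update on the pooled data, so total successes = posterior α − prior α and total failures = posterior β − prior β.
Total across both batches: 35−15=20 correct bits, 32−20=12 errors.
Subtract the first batch: 20−7=13 correct bits and 12−7=5 errors.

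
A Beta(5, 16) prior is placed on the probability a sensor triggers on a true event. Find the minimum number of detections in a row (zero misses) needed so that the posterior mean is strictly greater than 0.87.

k = 103

After k detections and 0 misses the posterior is Beta(5+k, 16), with mean (5+k)/(5+16+k).
Set (5+k)/(21+k) > 0.87 and solve: k > (0.87·21 − 5)/(1 − 0.87) = 102.077.
The smallest integer exceeding 102.077 is 103, and checking k=103: (108)/(124) = 0.8710 > 0.87.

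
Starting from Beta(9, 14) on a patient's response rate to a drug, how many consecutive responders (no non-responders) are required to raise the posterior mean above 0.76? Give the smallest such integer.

After k responders and 0 non-responders the posterior is Beta(9+k, 14), with mean (9+k)/(9+14+k).
Set (9+k)/(23+k) > 0.76 and solve: k > (0.76·23 − 9)/(1 − 0.76) = 35.333.
The smallest integer exceeding 35.333 is 36.

k = 36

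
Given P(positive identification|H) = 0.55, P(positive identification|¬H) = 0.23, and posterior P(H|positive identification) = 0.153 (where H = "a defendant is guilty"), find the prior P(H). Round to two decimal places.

In odds form, posterior odds = prior odds × likelihood ratio, so prior odds = posterior odds ÷ LR.
Posterior odds = 0.153/(1−0.153) = 0.1806. LR = 0.55/0.23 = 2.3913.
Prior odds = 0.1806/2.3913 = 0.0755, so P(H) = 0.0755/(1+0.0755) ≈ 0.07.

P(H) = 0.07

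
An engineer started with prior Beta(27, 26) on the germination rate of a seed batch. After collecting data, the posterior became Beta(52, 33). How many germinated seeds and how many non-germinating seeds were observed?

Under Beta–binomial conjugacy the posterior parameters are (a+s, b+f).
Match parameters: s=52−27=25, f=33−26=7.

25 germinated seeds and 7 non-germinating seeds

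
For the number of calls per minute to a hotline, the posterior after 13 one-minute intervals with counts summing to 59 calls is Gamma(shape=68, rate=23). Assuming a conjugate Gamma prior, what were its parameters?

A Gamma(α, β) prior (rate parametrization) on a Poisson rate with n observations summing to S gives posterior Gamma(α+S, β+n).
So α = 68 − 59 = 9 and β = 23 − 13 = 10.

Gamma(shape=9, rate=10)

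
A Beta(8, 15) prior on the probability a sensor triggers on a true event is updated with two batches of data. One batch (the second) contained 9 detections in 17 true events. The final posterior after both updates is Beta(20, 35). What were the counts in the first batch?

3 detections and 12 misses

Sequential conjugate updates are equivalent to a single update on the pooled data, so total successes = posterior α − prior α and total failures = posterior β − prior β.
Total across both batches: 20−8=12 detections, 35−15=20 misses.
Subtract the second batch: 12−9=3 detections and 20−8=12 misses.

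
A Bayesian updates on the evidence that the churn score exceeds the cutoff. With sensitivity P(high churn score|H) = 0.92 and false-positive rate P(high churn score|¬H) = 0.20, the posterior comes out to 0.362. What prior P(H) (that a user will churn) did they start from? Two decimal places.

P(H) = 0.11

In odds form, posterior odds = prior odds × likelihood ratio, so prior odds = posterior odds ÷ LR.
Posterior odds = 0.362/(1−0.362) = 0.5674. LR = 0.92/0.20 = 4.6000.
Prior odds = 0.5674/4.6000 = 0.1233, so P(H) = 0.1233/(1+0.1233) ≈ 0.11.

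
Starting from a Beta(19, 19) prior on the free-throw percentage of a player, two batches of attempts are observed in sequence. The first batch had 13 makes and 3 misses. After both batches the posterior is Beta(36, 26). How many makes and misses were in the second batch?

4 makes and 4 misses

Because Beta–binomial updating is additive in the counts, the combined data contributed (α_post−α_prior, β_post−β_prior) successes and failures.
Total across both batches: 36−19=17 makes, 26−19=7 misses.
Subtract the first batch: 17−13=4 makes and 7−3=4 misses.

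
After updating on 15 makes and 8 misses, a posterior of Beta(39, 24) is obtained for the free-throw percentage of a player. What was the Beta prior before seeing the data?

Beta(24, 16)

Under Beta–binomial conjugacy the posterior parameters are (a+s, b+f).
Subtract the data counts: 39−15=24, 24−8=16.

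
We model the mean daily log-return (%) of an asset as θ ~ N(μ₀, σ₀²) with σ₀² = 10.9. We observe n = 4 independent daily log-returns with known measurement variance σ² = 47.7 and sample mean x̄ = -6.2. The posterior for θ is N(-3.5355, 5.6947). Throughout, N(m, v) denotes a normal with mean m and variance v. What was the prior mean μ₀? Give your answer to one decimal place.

The posterior mean is a precision-weighted average: μ_n = (τ₀μ₀ + τ_data·x̄)/(τ₀+τ_data), with τ₀=1/σ₀² and τ_data=n/σ².
Here τ₀ = 1/10.9 = 0.091743 and τ_data = 4/47.7 = 0.083857, so τ_n = 0.175600.
Rearranging for μ₀: μ₀ = (μ_n·τ_n − τ_data·x̄)/τ₀ = (-3.5355·0.175600 − 0.083857·-6.2) / 0.091743 = -0.100920/0.091743 ≈ -1.1.

μ₀ = -1.1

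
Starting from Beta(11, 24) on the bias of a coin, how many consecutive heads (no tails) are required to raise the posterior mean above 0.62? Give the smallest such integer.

k = 29

After k heads and 0 tails the posterior is Beta(11+k, 24), with mean (11+k)/(11+24+k).
Set (11+k)/(35+k) > 0.62 and solve: k > (0.62·35 − 11)/(1 − 0.62) = 28.158.
The smallest integer exceeding 28.158 is 29.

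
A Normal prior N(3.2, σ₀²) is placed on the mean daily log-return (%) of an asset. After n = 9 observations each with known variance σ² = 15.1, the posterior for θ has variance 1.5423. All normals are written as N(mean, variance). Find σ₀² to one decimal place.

σ₀² = 19.1

Posterior precision equals prior precision plus data precision: 1/σ_n² = 1/σ₀² + n/σ².
So 1/σ₀² = 1/1.5423 − 9/15.1 = 0.648382 − 0.596026 = 0.052356.
Hence σ₀² = 1/0.052356 ≈ 19.1.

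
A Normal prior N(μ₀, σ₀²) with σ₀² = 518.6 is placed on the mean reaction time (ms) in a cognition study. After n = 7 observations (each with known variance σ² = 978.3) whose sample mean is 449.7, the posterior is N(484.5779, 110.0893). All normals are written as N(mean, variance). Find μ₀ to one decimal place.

μ₀ = 614.0

With known observation variance, the Normal–Normal posterior has precision τ_n = τ₀ + n/σ² and mean μ_n = (τ₀μ₀ + (n/σ²)x̄)/τ_n.
Here τ₀ = 1/518.6 = 0.001928 and τ_data = 7/978.3 = 0.007155, so τ_n = 0.009083.
Rearranging for μ₀: μ₀ = (μ_n·τ_n − τ_data·x̄)/τ₀ = (484.5779·0.009083 − 0.007155·449.7) / 0.001928 = 1.183818/0.001928 ≈ 614.0.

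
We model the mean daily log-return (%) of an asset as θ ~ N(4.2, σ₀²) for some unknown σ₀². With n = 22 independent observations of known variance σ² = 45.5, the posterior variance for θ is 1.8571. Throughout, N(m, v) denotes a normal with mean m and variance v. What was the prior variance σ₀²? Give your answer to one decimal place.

σ₀² = 18.2

Posterior precision equals prior precision plus data precision: 1/σ_n² = 1/σ₀² + n/σ².
So 1/σ₀² = 1/1.8571 − 22/45.5 = 0.538474 − 0.483516 = 0.054958.
Hence σ₀² = 1/0.054958 ≈ 18.2.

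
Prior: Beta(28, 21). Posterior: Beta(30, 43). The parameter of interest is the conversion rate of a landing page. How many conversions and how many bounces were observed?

Under Beta–binomial conjugacy the posterior parameters are (α+s, β+f).
So s = 30 − 28 = 2 and f = 43 − 21 = 22.

2 conversions and 22 bounces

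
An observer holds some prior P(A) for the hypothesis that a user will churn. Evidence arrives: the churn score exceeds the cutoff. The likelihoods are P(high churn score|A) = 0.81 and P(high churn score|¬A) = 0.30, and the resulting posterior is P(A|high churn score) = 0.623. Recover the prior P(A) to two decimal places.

P(A) = 0.38

Bayes' rule in odds form gives O(A|E) = O(A)·[P(E|A)/P(E|¬A)], hence O(A) = O(A|E)/LR.
Posterior odds = 0.623/(1−0.623) = 1.6525. LR = 0.81/0.30 = 2.7000.
Prior odds = 1.6525/2.7000 = 0.6120, so P(A) = 0.6120/(1+0.6120) ≈ 0.38.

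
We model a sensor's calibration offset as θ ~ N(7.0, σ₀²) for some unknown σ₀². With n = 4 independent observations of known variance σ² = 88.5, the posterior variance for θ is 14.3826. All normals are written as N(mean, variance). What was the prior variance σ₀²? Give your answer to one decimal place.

For the Normal–Normal model with known σ², precisions add: τ_n = τ₀ + n/σ².
So 1/σ₀² = 1/14.3826 − 4/88.5 = 0.069528 − 0.045198 = 0.024330.
Hence σ₀² = 1/0.024330 ≈ 41.1.

σ₀² = 41.1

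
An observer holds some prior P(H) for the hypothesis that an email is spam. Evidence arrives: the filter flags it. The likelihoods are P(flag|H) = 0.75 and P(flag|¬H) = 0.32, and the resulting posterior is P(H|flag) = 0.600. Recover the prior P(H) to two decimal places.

P(H) = 0.39

Bayes' rule in odds form gives O(H|E) = O(H)·[P(E|H)/P(E|¬H)], hence O(H) = O(H|E)/LR.
Posterior odds = 0.600/(1−0.600) = 1.5000. LR = 0.75/0.32 = 2.3438.
Prior odds = 1.5000/2.3438 = 0.6400, so P(H) = 0.6400/(1+0.6400) ≈ 0.39.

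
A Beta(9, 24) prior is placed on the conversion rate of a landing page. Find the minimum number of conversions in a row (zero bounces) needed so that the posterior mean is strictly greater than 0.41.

k = 8

After k conversions and 0 bounces the posterior is Beta(9+k, 24), with mean (9+k)/(9+24+k).
Set (9+k)/(33+k) > 0.41 and solve: k > (0.41·33 − 9)/(1 − 0.41) = 7.678.
The smallest integer exceeding 7.678 is 8.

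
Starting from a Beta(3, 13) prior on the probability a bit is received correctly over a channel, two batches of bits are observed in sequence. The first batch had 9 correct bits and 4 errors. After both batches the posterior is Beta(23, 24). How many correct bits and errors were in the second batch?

Sequential conjugate updates are equivalent to a single update on the pooled data, so total successes = posterior α − prior α and total failures = posterior β − prior β.
Total across both batches: 23−3=20 correct bits, 24−13=11 errors.
Subtract the first batch: 20−9=11 correct bits and 11−4=7 errors.

11 correct bits and 7 errors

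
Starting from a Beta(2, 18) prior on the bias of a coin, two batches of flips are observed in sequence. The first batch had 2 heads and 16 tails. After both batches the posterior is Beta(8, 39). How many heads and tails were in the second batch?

Sequential conjugate updates are equivalent to a single update on the pooled data, so total successes = posterior α − prior α and total failures = posterior β − prior β.
Total across both batches: 8−2=6 heads, 39−18=21 tails.
Subtract the first batch: 6−2=4 heads and 21−16=5 tails.

4 heads and 5 tails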